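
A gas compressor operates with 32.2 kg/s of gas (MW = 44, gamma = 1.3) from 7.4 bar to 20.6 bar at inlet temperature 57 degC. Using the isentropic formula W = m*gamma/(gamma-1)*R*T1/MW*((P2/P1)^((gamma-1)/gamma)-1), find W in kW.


Isentropic work: W = m*(gamma/(gamma-1))*(R*T1/MW)*((P2/P1)^((gamma-1)/gamma) - 1)
T1 = 57 + 273.15 = 330.15 K
Pressure ratio = 20.6 / 7.4 = 2.78378
Exponent = (1.3 - 1)/1.3 = 0.230769
(P2/P1)^exp - 1 = 2.78378^0.230769 - 1 = 0.266508
W = 32.2 * 1.3 / 0.3 * 8.314 * 330.15 / 44 * 0.266508 = 2320

2320 kW


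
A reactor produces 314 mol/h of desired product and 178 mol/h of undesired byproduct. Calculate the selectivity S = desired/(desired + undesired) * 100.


Selectivity = desired / (desired + undesired) * 100
Total products = 314 + 178 = 492 mol/h
S = 314 / 492 * 100
= 0.6382 * 100
= 63.82 %

63.82 %


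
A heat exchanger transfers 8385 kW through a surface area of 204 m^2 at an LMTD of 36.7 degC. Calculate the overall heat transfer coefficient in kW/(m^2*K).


From Q = U*A*LMTD, U = Q / (A * LMTD)
U = 8385 / (204 * 36.7) = 8385 / 7486.8 = 1.120

1.120 kW/(m^2*K)


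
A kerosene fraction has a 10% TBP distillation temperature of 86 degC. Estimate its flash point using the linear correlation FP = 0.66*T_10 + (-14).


FP = 0.66 * 86 + (-14) = 42.76

42.76 degC


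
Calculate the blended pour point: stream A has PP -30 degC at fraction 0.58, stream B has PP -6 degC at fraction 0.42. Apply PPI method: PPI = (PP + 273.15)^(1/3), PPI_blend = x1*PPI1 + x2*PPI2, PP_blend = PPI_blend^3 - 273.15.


PPI_1 = (-30 + 273.15)^(1/3) = 6.241535
PPI_2 = (-6 + 273.15)^(1/3) = 6.440482
PPI_blend = 0.58 * 6.241535 + 0.42 * 6.440482 = 6.325093
PP_blend = 6.325093^3 - 273.15 = 253.0467 - 273.15 = -20.1

-20.1 degC


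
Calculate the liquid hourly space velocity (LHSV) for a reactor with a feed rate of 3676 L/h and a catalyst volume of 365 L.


LHSV = volumetric feed rate / catalyst volume
= 3676 L/h / 365 L
= 10.07 h^-1

10.07 h^-1


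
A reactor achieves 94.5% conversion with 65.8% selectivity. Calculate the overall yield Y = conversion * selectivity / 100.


Overall yield = conversion (%) * selectivity (%) / 100
Conversion = 94.5%, Selectivity = 65.8%
Y = 94.5 * 65.8 / 100
= 62.181 %

62.181 %


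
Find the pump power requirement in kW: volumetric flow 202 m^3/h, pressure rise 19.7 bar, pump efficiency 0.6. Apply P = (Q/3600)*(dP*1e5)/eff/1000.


Q = 202 / 3600 = 0.0561111 m^3/s
P = 0.0561111 * (19.7 * 1e5) / 0.6 / 1000 = 184.2

184.2 kW


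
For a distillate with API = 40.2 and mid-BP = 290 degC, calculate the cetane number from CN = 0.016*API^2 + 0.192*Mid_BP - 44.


CN = 0.016 * 40.2^2 + 0.192 * 290 - 44
CN = 25.85664 + 55.68 - 44 = 37.53664

37.53664


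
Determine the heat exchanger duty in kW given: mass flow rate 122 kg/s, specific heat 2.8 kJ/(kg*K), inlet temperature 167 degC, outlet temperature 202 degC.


Q = m_dot * cp * delta_T
delta_T = 202 - 167 = 35 K
Q = 122 * 2.8 * 35
= 341.6 * 35
= 11956 kW

11956 kW


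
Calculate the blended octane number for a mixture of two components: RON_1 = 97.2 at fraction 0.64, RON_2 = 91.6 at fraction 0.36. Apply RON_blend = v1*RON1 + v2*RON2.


Linear blending: RON_blend = sum(vi * RONi)
Contribution 1: 0.64 * 97.2 = 62.208
Contribution 2: 0.36 * 91.6 = 32.976
RON_blend = 62.208 + 32.976 = 95.184

95.184


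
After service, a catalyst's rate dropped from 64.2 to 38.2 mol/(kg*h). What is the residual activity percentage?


Activity (%) = (rate_used / rate_fresh) * 100
rate_used = 38.2, rate_fresh = 64.2
= (38.2 / 64.2) * 100
= 0.5950 * 100 = 59.50

59.50 %


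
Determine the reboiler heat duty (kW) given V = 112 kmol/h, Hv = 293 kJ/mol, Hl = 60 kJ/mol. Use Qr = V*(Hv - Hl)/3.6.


Qr = 112 * (293 - 60) / 3.6 = 112 * 233 / 3.6 = 7249

7249 kW


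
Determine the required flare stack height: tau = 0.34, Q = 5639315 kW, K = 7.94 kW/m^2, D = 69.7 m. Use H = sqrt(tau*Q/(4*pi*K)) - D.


tau*Q/(4*pi*K) = 0.34 * 5639315 / (4 * pi * 7.94) = 19216.5
sqrt(19216.5) = 138.624
H = 138.624 - 69.7 = 68.92

68.92 m


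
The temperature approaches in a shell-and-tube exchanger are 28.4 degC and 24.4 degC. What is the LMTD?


LMTD = (dT1 - dT2) / ln(dT1/dT2)
= (28.4 - 24.4) / ln(28.4 / 24.4) = 4 / 0.151806 = 26.35

26.35 degC


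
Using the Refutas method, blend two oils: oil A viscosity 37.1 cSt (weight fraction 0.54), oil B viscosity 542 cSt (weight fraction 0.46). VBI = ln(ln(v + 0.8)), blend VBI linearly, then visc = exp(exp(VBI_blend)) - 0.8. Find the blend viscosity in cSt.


Refutas method: VBN_i = 14.534*ln(ln(visc_i + 0.8)) + 10.975, blended linearly by mass fraction; since VBN is linear in VBI_i = ln(ln(visc_i + 0.8)) and the fractions sum to 1, blend VBI directly: visc = exp(exp(VBI_blend)) - 0.8
VBI_1 = ln(ln(37.1 + 0.8)) = 1.2906
VBI_2 = ln(ln(542 + 0.8)) = 1.84003
VBI_blend = 0.54 * 1.2906 + 0.46 * 1.84003 = 1.54334
visc_blend = exp(exp(1.54334)) - 0.8 = 107.0

107.0 cSt


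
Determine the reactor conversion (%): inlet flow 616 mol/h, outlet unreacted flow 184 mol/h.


X = (F_in - F_out) / F_in * 100
Moles reacted = 616 - 184 = 432
X = 432 / 616 * 100
= 0.7013 * 100
= 70.13 %

70.13 %


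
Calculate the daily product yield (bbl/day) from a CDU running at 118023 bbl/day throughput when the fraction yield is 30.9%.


Crude throughput = 118023 bbl/day
Fraction yield = 30.9%
yield = throughput * fraction / 100
yield = 118023 * 30.9 / 100 = 36469.107

36469.107 bbl/day


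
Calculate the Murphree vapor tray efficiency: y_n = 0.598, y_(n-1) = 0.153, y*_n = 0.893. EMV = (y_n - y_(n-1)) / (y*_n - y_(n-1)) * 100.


Murphree vapor efficiency: EMV = (y_n - y_(n-1)) / (y*_n - y_(n-1)) * 100
EMV = (0.598 - 0.153) / (0.893 - 0.153) * 100 = 0.445 / 0.74 * 100 = 60.14

60.14 %


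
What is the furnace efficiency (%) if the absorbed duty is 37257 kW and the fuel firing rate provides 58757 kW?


Furnace efficiency = Q_absorbed / Q_fuel * 100
= 37257 / 58757 * 100 = 63.41

63.41 %


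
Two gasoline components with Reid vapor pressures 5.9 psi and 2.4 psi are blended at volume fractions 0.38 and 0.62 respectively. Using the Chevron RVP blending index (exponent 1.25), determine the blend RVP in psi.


Chevron index: RVP_blend = (sum xi*RVPi^1.25)^(1/1.25)
RVP^1.25 terms: 0.38 * 5.9^1.25 + 0.62 * 2.4^1.25 = 5.34627
RVP_blend = 5.34627^(1/1.25) = 3.823

3.823 psi


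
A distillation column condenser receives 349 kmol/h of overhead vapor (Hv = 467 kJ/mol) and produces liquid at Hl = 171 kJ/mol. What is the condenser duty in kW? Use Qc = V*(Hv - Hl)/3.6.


Qc = 349 * (467 - 171) / 3.6 = 349 * 296 / 3.6 = 28700

28700 kW


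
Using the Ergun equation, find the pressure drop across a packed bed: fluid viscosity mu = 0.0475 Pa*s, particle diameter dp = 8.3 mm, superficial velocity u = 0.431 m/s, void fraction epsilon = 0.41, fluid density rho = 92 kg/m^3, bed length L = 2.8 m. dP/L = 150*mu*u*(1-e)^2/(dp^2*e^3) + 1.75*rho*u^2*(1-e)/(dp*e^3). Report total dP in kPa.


dp = 8.3 mm = 0.0083 m
Viscous term = 150*0.0475*0.431*(1-0.41)^2 / (0.0083^2*0.41^3) = 225143
Inertial term = 1.75*92*0.431^2*(1-0.41) / (0.0083*0.41^3) = 30846.3
dP/L = 225143 + 30846.3 = 255989 Pa/m
dP = 255989 * 2.8 / 1000 = 716.8 kPa

716.8 kPa


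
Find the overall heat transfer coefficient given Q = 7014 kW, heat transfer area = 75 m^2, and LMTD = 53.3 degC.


From Q = U*A*LMTD, U = Q / (A * LMTD)
U = 7014 / (75 * 53.3) = 7014 / 3997.5 = 1.755

1.755 kW/(m^2*K)


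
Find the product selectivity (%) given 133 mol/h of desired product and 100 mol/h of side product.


Selectivity = desired / (desired + undesired) * 100
Total products = 133 + 100 = 233 mol/h
S = 133 / 233 * 100
= 0.5708 * 100
= 57.08 %

57.08 %


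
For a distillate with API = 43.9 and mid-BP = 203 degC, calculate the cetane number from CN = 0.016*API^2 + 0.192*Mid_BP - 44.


CN = 0.016 * 43.9^2 + 0.192 * 203 - 44
CN = 30.83536 + 38.976 - 44 = 25.81136

25.81136


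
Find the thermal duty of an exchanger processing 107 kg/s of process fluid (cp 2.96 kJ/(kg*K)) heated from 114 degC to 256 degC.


Q = m_dot * cp * delta_T
delta_T = 256 - 114 = 142 K
Q = 107 * 2.96 * 142
= 316.72 * 142
= 44974.24 kW

44974.24 kW


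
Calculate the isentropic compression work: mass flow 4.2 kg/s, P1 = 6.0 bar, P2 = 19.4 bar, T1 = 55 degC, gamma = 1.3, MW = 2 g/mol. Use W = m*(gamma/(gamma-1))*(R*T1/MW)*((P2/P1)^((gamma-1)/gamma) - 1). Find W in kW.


Isentropic work: W = m*(gamma/(gamma-1))*(R*T1/MW)*((P2/P1)^((gamma-1)/gamma) - 1)
T1 = 55 + 273.15 = 328.15 K
Pressure ratio = 19.4 / 6.0 = 3.23333
Exponent = (1.3 - 1)/1.3 = 0.230769
(P2/P1)^exp - 1 = 3.23333^0.230769 - 1 = 0.311026
W = 4.2 * 1.3 / 0.3 * 8.314 * 328.15 / 2 * 0.311026 = 7722

7722 kW


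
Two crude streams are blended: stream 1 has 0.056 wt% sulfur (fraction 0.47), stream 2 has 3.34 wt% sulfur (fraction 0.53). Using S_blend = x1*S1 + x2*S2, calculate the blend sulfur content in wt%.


Linear sulfur blending: S_blend = x1*S1 + x2*S2
Contribution 1: 0.47 * 0.056 = 0.02632 wt%
Contribution 2: 0.53 * 3.34 = 1.7702 wt%
S_blend = 0.02632 + 1.7702 = 1.79652

1.79652 wt%


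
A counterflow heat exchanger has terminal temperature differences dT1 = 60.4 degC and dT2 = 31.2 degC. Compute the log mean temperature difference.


LMTD = (dT1 - dT2) / ln(dT1/dT2)
= (60.4 - 31.2) / ln(60.4 / 31.2) = 29.2 / 0.660571 = 44.20

44.20 degC


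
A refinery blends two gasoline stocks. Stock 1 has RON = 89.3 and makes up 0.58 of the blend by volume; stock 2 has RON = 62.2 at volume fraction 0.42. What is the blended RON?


Linear blending: RON_blend = sum(vi * RONi)
Contribution 1: 0.58 * 89.3 = 51.794
Contribution 2: 0.42 * 62.2 = 26.124
RON_blend = 51.794 + 26.124 = 77.918

77.918


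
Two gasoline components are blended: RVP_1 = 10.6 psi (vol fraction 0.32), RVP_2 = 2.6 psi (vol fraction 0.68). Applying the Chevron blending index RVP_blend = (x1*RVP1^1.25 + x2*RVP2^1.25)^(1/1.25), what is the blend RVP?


Chevron index: RVP_blend = (sum xi*RVPi^1.25)^(1/1.25)
RVP^1.25 terms: 0.32 * 10.6^1.25 + 0.68 * 2.6^1.25 = 8.36548
RVP_blend = 8.36548^(1/1.25) = 5.470

5.470 psi


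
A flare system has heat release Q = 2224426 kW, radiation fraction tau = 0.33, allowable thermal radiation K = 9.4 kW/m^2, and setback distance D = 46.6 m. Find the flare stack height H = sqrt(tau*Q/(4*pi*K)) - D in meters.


tau*Q/(4*pi*K) = 0.33 * 2224426 / (4 * pi * 9.4) = 6214.33
sqrt(6214.33) = 78.831
H = 78.831 - 46.6 = 32.23

32.23 m


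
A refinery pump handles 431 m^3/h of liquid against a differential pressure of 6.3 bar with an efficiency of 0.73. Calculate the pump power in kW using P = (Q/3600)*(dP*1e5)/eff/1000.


Q = 431 / 3600 = 0.119722 m^3/s
P = 0.119722 * (6.3 * 1e5) / 0.73 / 1000 = 103.3

103.3 kW


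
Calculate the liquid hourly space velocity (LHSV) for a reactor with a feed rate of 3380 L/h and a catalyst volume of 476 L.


LHSV = volumetric feed rate / catalyst volume
= 3380 L/h / 476 L
= 7.101 h^-1

7.101 h^-1


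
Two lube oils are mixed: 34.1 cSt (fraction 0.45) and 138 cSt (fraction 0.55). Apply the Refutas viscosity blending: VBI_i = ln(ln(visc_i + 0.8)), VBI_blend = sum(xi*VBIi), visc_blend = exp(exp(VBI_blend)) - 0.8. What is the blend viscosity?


Refutas method: VBN_i = 14.534*ln(ln(visc_i + 0.8)) + 10.975, blended linearly by mass fraction; since VBN is linear in VBI_i = ln(ln(visc_i + 0.8)) and the fractions sum to 1, blend VBI directly: visc = exp(exp(VBI_blend)) - 0.8
VBI_1 = ln(ln(34.1 + 0.8)) = 1.26765
VBI_2 = ln(ln(138 + 0.8)) = 1.59595
VBI_blend = 0.45 * 1.26765 + 0.55 * 1.59595 = 1.44822
visc_blend = exp(exp(1.44822)) - 0.8 = 69.69

69.69 cSt


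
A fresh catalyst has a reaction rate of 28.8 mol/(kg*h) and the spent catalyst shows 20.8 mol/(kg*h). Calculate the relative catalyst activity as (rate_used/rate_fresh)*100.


Activity (%) = (rate_used / rate_fresh) * 100
rate_used = 20.8, rate_fresh = 28.8
= (20.8 / 28.8) * 100
= 0.7222 * 100 = 72.22

72.22 %


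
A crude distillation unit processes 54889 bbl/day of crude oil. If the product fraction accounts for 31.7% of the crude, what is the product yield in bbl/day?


Crude throughput = 54889 bbl/day
Fraction yield = 31.7%
yield = throughput * fraction / 100
yield = 54889 * 31.7 / 100 = 17399.813

17399.813 bbl/day


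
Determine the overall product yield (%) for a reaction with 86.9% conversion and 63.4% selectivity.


Overall yield = conversion (%) * selectivity (%) / 100
Conversion = 86.9%, Selectivity = 63.4%
Y = 86.9 * 63.4 / 100
= 55.0946 %

55.0946 %


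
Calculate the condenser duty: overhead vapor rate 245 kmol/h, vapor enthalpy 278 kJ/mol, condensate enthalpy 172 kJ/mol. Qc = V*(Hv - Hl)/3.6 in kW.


Qc = 245 * (278 - 172) / 3.6 = 245 * 106 / 3.6 = 7214

7214 kW


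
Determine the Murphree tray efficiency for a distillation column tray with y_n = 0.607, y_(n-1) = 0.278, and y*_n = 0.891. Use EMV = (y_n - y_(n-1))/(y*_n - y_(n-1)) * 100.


Murphree vapor efficiency: EMV = (y_n - y_(n-1)) / (y*_n - y_(n-1)) * 100
EMV = (0.607 - 0.278) / (0.891 - 0.278) * 100 = 0.329 / 0.613 * 100 = 53.67

53.67 %


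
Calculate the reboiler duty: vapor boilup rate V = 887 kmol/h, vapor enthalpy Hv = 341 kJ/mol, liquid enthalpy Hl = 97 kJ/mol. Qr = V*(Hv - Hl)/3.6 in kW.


Qr = 887 * (341 - 97) / 3.6 = 887 * 244 / 3.6 = 60120

60120 kW


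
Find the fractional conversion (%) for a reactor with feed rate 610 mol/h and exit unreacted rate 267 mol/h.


X = (F_in - F_out) / F_in * 100
Moles reacted = 610 - 267 = 343
X = 343 / 610 * 100
= 0.5623 * 100
= 56.23 %

56.23 %


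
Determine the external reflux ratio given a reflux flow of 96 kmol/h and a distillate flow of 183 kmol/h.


Reflux ratio definition: R = L / D (liquid returned / distillate withdrawn)
L = 96 kmol/h, D = 183 kmol/h
R = 96 / 183 = 0.5246

0.5246


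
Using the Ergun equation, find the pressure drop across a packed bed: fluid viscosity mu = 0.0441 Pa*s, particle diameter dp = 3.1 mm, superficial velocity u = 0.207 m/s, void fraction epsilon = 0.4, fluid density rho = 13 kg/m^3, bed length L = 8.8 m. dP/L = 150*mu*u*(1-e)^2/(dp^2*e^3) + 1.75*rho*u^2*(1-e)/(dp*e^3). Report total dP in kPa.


dp = 3.1 mm = 0.0031 m
Viscous term = 150*0.0441*0.207*(1-0.4)^2 / (0.0031^2*0.4^3) = 801492
Inertial term = 1.75*13*0.207^2*(1-0.4) / (0.0031*0.4^3) = 2948.03
dP/L = 801492 + 2948.03 = 804440 Pa/m
dP = 804440 * 8.8 / 1000 = 7079 kPa

7079 kPa


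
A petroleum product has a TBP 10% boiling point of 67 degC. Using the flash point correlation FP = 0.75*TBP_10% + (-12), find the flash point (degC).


FP = 0.75 * 67 + (-12) = 38.25

38.25 degC


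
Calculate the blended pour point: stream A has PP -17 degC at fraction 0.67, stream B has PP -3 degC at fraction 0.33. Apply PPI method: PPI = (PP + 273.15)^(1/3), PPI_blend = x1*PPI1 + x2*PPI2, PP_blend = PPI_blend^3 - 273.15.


PPI_1 = (-17 + 273.15)^(1/3) = 6.350844
PPI_2 = (-3 + 273.15)^(1/3) = 6.464501
PPI_blend = 0.67 * 6.350844 + 0.33 * 6.464501 = 6.388351
PP_blend = 6.388351^3 - 273.15 = 260.7152 - 273.15 = -12.43

-12.43 degC


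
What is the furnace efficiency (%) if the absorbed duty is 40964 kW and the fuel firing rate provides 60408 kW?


Furnace efficiency = Q_absorbed / Q_fuel * 100
= 40964 / 60408 * 100 = 67.81

67.81 %


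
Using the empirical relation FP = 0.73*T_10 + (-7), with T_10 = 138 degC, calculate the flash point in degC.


FP = 0.73 * 138 + (-7) = 93.74

93.74 degC


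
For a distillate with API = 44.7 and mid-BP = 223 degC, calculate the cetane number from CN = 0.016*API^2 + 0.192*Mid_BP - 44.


CN = 0.016 * 44.7^2 + 0.192 * 223 - 44
CN = 31.96944 + 42.816 - 44 = 30.78544

30.78544


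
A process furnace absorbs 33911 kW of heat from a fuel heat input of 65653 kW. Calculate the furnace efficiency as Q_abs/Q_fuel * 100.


Furnace efficiency = Q_absorbed / Q_fuel * 100
= 33911 / 65653 * 100 = 51.65

51.65 %


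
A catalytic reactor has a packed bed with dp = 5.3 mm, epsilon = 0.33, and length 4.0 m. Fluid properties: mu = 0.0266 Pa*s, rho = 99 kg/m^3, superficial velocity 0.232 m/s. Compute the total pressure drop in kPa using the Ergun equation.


dp = 5.3 mm = 0.0053 m
Viscous term = 150*0.0266*0.232*(1-0.33)^2 / (0.0053^2*0.33^3) = 411639
Inertial term = 1.75*99*0.232^2*(1-0.33) / (0.0053*0.33^3) = 32802.5
dP/L = 411639 + 32802.5 = 444442 Pa/m
dP = 444442 * 4.0 / 1000 = 1778 kPa

1778 kPa


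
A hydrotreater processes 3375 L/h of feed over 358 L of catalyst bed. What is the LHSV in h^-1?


LHSV = volumetric feed rate / catalyst volume
= 3375 L/h / 358 L
= 9.427 h^-1

9.427 h^-1


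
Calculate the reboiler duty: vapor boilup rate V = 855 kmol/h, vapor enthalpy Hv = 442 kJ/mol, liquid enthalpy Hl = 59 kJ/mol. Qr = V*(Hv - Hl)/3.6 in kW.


Qr = 855 * (442 - 59) / 3.6 = 855 * 383 / 3.6 = 90960

90960 kW


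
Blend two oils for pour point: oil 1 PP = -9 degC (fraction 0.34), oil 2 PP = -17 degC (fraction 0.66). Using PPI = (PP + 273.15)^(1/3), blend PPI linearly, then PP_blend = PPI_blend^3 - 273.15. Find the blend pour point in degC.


PPI_1 = (-9 + 273.15)^(1/3) = 6.416283
PPI_2 = (-17 + 273.15)^(1/3) = 6.350844
PPI_blend = 0.34 * 6.416283 + 0.66 * 6.350844 = 6.373093
PP_blend = 6.373093^3 - 273.15 = 258.8515 - 273.15 = -14.3

-14.3 degC


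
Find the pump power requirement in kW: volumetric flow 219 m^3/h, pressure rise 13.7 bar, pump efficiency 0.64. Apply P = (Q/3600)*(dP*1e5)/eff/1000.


Q = 219 / 3600 = 0.0608333 m^3/s
P = 0.0608333 * (13.7 * 1e5) / 0.64 / 1000 = 130.2

130.2 kW


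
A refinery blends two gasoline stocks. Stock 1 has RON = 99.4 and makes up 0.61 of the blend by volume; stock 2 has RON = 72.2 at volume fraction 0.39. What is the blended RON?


Linear blending: RON_blend = sum(vi * RONi)
Contribution 1: 0.61 * 99.4 = 60.634
Contribution 2: 0.39 * 72.2 = 28.158
RON_blend = 60.634 + 28.158 = 88.792

88.792


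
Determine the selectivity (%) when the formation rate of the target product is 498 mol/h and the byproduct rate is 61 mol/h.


Selectivity = desired / (desired + undesired) * 100
Total products = 498 + 61 = 559 mol/h
S = 498 / 559 * 100
= 0.8909 * 100
= 89.09 %

89.09 %


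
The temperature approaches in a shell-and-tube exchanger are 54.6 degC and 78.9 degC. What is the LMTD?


LMTD = (dT1 - dT2) / ln(dT1/dT2)
= (54.6 - 78.9) / ln(54.6 / 78.9) = -24.3 / -0.368147 = 66.01

66.01 degC


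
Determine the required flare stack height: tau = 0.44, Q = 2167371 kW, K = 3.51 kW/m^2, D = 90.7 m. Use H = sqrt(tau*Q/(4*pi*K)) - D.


tau*Q/(4*pi*K) = 0.44 * 2167371 / (4 * pi * 3.51) = 21620.7
sqrt(21620.7) = 147.04
H = 147.04 - 90.7 = 56.34

56.34 m


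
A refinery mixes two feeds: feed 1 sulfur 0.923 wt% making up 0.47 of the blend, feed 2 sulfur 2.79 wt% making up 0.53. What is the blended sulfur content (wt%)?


Linear sulfur blending: S_blend = x1*S1 + x2*S2
Contribution 1: 0.47 * 0.923 = 0.43381 wt%
Contribution 2: 0.53 * 2.79 = 1.4787 wt%
S_blend = 0.43381 + 1.4787 = 1.91251

1.91251 wt%


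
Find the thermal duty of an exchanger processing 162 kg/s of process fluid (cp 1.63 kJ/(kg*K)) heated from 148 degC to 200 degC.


Q = m_dot * cp * delta_T
delta_T = 200 - 148 = 52 K
Q = 162 * 1.63 * 52
= 264.06 * 52
= 13731.12 kW

13731.12 kW


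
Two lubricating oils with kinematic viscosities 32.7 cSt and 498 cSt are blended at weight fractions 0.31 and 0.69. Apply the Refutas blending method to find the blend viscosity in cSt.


Refutas method: VBN_i = 14.534*ln(ln(visc_i + 0.8)) + 10.975, blended linearly by mass fraction; since VBN is linear in VBI_i = ln(ln(visc_i + 0.8)) and the fractions sum to 1, blend VBI directly: visc = exp(exp(VBI_blend)) - 0.8
VBI_1 = ln(ln(32.7 + 0.8)) = 1.25606
VBI_2 = ln(ln(498 + 0.8)) = 1.82652
VBI_blend = 0.31 * 1.25606 + 0.69 * 1.82652 = 1.64968
visc_blend = exp(exp(1.64968)) - 0.8 = 181.4

181.4 cSt


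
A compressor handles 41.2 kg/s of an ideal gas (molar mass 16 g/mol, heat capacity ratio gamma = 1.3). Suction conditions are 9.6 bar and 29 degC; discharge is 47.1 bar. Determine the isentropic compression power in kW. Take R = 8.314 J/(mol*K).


Isentropic work: W = m*(gamma/(gamma-1))*(R*T1/MW)*((P2/P1)^((gamma-1)/gamma) - 1)
T1 = 29 + 273.15 = 302.15 K
Pressure ratio = 47.1 / 9.6 = 4.90625
Exponent = (1.3 - 1)/1.3 = 0.230769
(P2/P1)^exp - 1 = 4.90625^0.230769 - 1 = 0.443456
W = 41.2 * 1.3 / 0.3 * 8.314 * 302.15 / 16 * 0.443456 = 12430

12430 kW


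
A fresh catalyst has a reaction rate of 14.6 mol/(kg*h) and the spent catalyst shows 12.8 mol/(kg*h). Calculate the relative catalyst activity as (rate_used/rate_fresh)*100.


Activity (%) = (rate_used / rate_fresh) * 100
rate_used = 12.8, rate_fresh = 14.6
= (12.8 / 14.6) * 100
= 0.8767 * 100 = 87.67

87.67 %


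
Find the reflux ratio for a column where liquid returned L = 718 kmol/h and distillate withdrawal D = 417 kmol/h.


Reflux ratio definition: R = L / D (liquid returned / distillate withdrawn)
L = 718 kmol/h, D = 417 kmol/h
R = 718 / 417 = 1.722

1.722


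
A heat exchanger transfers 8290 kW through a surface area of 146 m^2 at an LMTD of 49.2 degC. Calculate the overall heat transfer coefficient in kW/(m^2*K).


From Q = U*A*LMTD, U = Q / (A * LMTD)
U = 8290 / (146 * 49.2) = 8290 / 7183.2 = 1.154

1.154 kW/(m^2*K)


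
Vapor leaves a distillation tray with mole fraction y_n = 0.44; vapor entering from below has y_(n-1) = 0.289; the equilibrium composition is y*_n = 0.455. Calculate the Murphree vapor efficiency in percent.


Murphree vapor efficiency: EMV = (y_n - y_(n-1)) / (y*_n - y_(n-1)) * 100
EMV = (0.44 - 0.289) / (0.455 - 0.289) * 100 = 0.151 / 0.166 * 100 = 90.96

90.96 %


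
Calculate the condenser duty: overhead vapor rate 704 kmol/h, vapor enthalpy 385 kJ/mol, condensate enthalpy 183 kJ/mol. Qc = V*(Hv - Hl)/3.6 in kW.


Qc = 704 * (385 - 183) / 3.6 = 704 * 202 / 3.6 = 39500

39500 kW


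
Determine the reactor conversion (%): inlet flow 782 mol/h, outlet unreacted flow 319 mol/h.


X = (F_in - F_out) / F_in * 100
Moles reacted = 782 - 319 = 463
X = 463 / 782 * 100
= 0.5921 * 100
= 59.21 %

59.21 %


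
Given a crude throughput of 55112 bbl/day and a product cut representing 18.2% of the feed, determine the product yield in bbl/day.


Crude throughput = 55112 bbl/day
Fraction yield = 18.2%
yield = throughput * fraction / 100
yield = 55112 * 18.2 / 100 = 10030.384

10030.384 bbl/day


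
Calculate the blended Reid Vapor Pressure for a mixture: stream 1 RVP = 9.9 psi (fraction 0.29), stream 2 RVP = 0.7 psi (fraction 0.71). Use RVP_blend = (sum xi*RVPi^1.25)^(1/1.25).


Chevron index: RVP_blend = (sum xi*RVPi^1.25)^(1/1.25)
RVP^1.25 terms: 0.29 * 9.9^1.25 + 0.71 * 0.7^1.25 = 5.54723
RVP_blend = 5.54723^(1/1.25) = 3.938

3.938 psi


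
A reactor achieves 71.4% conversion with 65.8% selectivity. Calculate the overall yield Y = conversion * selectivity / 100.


Overall yield = conversion (%) * selectivity (%) / 100
Conversion = 71.4%, Selectivity = 65.8%
Y = 71.4 * 65.8 / 100
= 46.9812 %

46.9812 %


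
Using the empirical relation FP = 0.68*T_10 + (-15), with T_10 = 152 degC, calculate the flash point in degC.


FP = 0.68 * 152 + (-15) = 88.36

88.36 degC


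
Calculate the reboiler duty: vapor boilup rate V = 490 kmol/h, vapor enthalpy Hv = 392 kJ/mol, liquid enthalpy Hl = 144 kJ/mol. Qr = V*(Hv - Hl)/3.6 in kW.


Qr = 490 * (392 - 144) / 3.6 = 490 * 248 / 3.6 = 33760

33760 kW


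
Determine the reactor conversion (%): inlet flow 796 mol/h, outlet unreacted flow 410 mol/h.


X = (F_in - F_out) / F_in * 100
Moles reacted = 796 - 410 = 386
X = 386 / 796 * 100
= 0.4849 * 100
= 48.49 %

48.49 %


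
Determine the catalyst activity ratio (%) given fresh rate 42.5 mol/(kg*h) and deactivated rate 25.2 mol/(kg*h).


Activity (%) = (rate_used / rate_fresh) * 100
rate_used = 25.2, rate_fresh = 42.5
= (25.2 / 42.5) * 100
= 0.5929 * 100 = 59.29

59.29 %


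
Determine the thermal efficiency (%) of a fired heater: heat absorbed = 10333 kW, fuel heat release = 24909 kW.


Furnace efficiency = Q_absorbed / Q_fuel * 100
= 10333 / 24909 * 100 = 41.48

41.48 %


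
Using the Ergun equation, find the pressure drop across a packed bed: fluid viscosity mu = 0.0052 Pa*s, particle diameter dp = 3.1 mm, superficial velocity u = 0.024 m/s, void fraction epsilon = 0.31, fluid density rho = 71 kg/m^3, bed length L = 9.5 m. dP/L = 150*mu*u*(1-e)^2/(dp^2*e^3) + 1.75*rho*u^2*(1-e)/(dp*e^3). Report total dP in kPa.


dp = 3.1 mm = 0.0031 m
Viscous term = 150*0.0052*0.024*(1-0.31)^2 / (0.0031^2*0.31^3) = 31131.2
Inertial term = 1.75*71*0.024^2*(1-0.31) / (0.0031*0.31^3) = 534.714
dP/L = 31131.2 + 534.714 = 31665.9 Pa/m
dP = 31665.9 * 9.5 / 1000 = 300.8 kPa

300.8 kPa


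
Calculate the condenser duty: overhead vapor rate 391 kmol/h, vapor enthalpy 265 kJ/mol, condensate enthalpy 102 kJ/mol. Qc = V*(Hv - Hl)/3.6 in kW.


Qc = 391 * (265 - 102) / 3.6 = 391 * 163 / 3.6 = 17700

17700 kW


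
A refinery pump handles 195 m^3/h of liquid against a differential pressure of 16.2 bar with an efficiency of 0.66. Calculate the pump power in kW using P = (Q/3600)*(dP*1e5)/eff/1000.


Q = 195 / 3600 = 0.0541667 m^3/s
P = 0.0541667 * (16.2 * 1e5) / 0.66 / 1000 = 133.0

133.0 kW


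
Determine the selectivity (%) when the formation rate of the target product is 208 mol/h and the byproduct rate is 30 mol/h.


Selectivity = desired / (desired + undesired) * 100
Total products = 208 + 30 = 238 mol/h
S = 208 / 238 * 100
= 0.8739 * 100
= 87.39 %

87.39 %


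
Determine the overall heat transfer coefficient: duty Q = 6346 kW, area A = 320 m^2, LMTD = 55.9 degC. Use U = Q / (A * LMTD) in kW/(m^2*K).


From Q = U*A*LMTD, U = Q / (A * LMTD)
U = 6346 / (320 * 55.9) = 6346 / 17888 = 0.3548

0.3548 kW/(m^2*K)


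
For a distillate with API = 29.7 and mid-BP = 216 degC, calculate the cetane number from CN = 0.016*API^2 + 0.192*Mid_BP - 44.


CN = 0.016 * 29.7^2 + 0.192 * 216 - 44
CN = 14.11344 + 41.472 - 44 = 11.58544

11.58544


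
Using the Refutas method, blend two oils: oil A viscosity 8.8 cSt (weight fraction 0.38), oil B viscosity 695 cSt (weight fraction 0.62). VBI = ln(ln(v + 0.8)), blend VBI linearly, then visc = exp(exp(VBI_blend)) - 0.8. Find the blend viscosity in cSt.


Refutas method: VBN_i = 14.534*ln(ln(visc_i + 0.8)) + 10.975, blended linearly by mass fraction; since VBN is linear in VBI_i = ln(ln(visc_i + 0.8)) and the fractions sum to 1, blend VBI directly: visc = exp(exp(VBI_blend)) - 0.8
VBI_1 = ln(ln(8.8 + 0.8)) = 0.816145
VBI_2 = ln(ln(695 + 0.8)) = 1.87871
VBI_blend = 0.38 * 0.816145 + 0.62 * 1.87871 = 1.47494
visc_blend = exp(exp(1.47494)) - 0.8 = 78.30

78.30 cSt


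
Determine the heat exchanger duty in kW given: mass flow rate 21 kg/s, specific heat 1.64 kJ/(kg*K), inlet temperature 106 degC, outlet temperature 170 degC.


Q = m_dot * cp * delta_T
delta_T = 170 - 106 = 64 K
Q = 21 * 1.64 * 64
= 34.44 * 64
= 2204.16 kW

2204.16 kW


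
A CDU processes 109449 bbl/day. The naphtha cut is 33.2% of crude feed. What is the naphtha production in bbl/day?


Crude throughput = 109449 bbl/day
Fraction yield = 33.2%
yield = throughput * fraction / 100
yield = 109449 * 33.2 / 100 = 36337.068

36337.068 bbl/day


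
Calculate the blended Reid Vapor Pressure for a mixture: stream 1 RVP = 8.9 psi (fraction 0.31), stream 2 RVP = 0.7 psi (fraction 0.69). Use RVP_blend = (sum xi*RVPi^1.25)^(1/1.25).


Chevron index: RVP_blend = (sum xi*RVPi^1.25)^(1/1.25)
RVP^1.25 terms: 0.31 * 8.9^1.25 + 0.69 * 0.7^1.25 = 5.20719
RVP_blend = 5.20719^(1/1.25) = 3.744

3.744 psi


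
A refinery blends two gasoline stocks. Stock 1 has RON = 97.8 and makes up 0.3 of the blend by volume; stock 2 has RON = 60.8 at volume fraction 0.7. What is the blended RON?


Linear blending: RON_blend = sum(vi * RONi)
Contribution 1: 0.3 * 97.8 = 29.34
Contribution 2: 0.7 * 60.8 = 42.56
RON_blend = 29.34 + 42.56 = 71.9

71.9


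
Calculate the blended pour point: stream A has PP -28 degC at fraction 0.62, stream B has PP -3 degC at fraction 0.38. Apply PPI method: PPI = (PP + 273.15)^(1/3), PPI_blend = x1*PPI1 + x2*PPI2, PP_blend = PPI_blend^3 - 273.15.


PPI_1 = (-28 + 273.15)^(1/3) = 6.258601
PPI_2 = (-3 + 273.15)^(1/3) = 6.464501
PPI_blend = 0.62 * 6.258601 + 0.38 * 6.464501 = 6.336843
PP_blend = 6.336843^3 - 273.15 = 254.4596 - 273.15 = -18.69

-18.69 degC


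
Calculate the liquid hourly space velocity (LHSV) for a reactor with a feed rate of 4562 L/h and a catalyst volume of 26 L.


LHSV = volumetric feed rate / catalyst volume
= 4562 L/h / 26 L
= 175.5 h^-1

175.5 h^-1


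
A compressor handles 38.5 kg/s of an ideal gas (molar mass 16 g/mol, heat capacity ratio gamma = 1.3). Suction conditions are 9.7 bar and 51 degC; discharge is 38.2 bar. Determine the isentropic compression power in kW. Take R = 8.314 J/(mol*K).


Isentropic work: W = m*(gamma/(gamma-1))*(R*T1/MW)*((P2/P1)^((gamma-1)/gamma) - 1)
T1 = 51 + 273.15 = 324.15 K
Pressure ratio = 38.2 / 9.7 = 3.93814
Exponent = (1.3 - 1)/1.3 = 0.230769
(P2/P1)^exp - 1 = 3.93814^0.230769 - 1 = 0.372065
W = 38.5 * 1.3 / 0.3 * 8.314 * 324.15 / 16 * 0.372065 = 10460

10460 kW


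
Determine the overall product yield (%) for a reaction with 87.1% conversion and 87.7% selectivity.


Overall yield = conversion (%) * selectivity (%) / 100
Conversion = 87.1%, Selectivity = 87.7%
Y = 87.1 * 87.7 / 100
= 76.3867 %

76.3867 %


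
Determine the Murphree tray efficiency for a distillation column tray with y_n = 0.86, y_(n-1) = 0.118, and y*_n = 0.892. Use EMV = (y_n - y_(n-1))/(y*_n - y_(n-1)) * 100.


Murphree vapor efficiency: EMV = (y_n - y_(n-1)) / (y*_n - y_(n-1)) * 100
EMV = (0.86 - 0.118) / (0.892 - 0.118) * 100 = 0.742 / 0.774 * 100 = 95.87

95.87 %


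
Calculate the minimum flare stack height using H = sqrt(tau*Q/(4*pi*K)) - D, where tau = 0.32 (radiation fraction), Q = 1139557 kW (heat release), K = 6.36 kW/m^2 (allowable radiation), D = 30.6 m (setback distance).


tau*Q/(4*pi*K) = 0.32 * 1139557 / (4 * pi * 6.36) = 4562.67
sqrt(4562.67) = 67.5475
H = 67.5475 - 30.6 = 36.95

36.95 m


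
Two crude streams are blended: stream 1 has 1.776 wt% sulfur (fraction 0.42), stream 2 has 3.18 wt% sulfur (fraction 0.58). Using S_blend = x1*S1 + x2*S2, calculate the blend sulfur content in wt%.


Linear sulfur blending: S_blend = x1*S1 + x2*S2
Contribution 1: 0.42 * 1.776 = 0.74592 wt%
Contribution 2: 0.58 * 3.18 = 1.8444 wt%
S_blend = 0.74592 + 1.8444 = 2.59032

2.59032 wt%


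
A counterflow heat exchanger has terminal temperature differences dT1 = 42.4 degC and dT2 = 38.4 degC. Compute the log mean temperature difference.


LMTD = (dT1 - dT2) / ln(dT1/dT2)
= (42.4 - 38.4) / ln(42.4 / 38.4) = 4 / 0.0990909 = 40.37

40.37 degC


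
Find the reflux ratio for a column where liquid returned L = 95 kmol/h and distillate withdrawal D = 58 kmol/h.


Reflux ratio definition: R = L / D (liquid returned / distillate withdrawn)
L = 95 kmol/h, D = 58 kmol/h
R = 95 / 58 = 1.638

1.638


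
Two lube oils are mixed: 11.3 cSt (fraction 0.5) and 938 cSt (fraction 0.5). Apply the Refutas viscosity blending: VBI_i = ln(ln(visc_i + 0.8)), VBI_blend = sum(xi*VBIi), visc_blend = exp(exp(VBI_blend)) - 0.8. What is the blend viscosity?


Refutas method: VBN_i = 14.534*ln(ln(visc_i + 0.8)) + 10.975, blended linearly by mass fraction; since VBN is linear in VBI_i = ln(ln(visc_i + 0.8)) and the fractions sum to 1, blend VBI directly: visc = exp(exp(VBI_blend)) - 0.8
VBI_1 = ln(ln(11.3 + 0.8)) = 0.913569
VBI_2 = ln(ln(938 + 0.8)) = 1.92346
VBI_blend = 0.5 * 0.913569 + 0.5 * 1.92346 = 1.41851
visc_blend = exp(exp(1.41851)) - 0.8 = 61.44

61.44 cSt


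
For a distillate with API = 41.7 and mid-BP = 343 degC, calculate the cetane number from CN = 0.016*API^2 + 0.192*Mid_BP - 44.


CN = 0.016 * 41.7^2 + 0.192 * 343 - 44
CN = 27.82224 + 65.856 - 44 = 49.67824

49.67824


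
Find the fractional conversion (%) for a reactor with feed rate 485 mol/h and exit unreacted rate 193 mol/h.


X = (F_in - F_out) / F_in * 100
Moles reacted = 485 - 193 = 292
X = 292 / 485 * 100
= 0.6021 * 100
= 60.21 %

60.21 %


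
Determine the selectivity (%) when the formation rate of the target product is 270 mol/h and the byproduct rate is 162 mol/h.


Selectivity = desired / (desired + undesired) * 100
Total products = 270 + 162 = 432 mol/h
S = 270 / 432 * 100
= 0.6250 * 100
= 62.50 %

62.50 %


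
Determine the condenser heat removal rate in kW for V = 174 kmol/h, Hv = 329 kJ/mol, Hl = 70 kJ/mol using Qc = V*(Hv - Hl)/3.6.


Qc = 174 * (329 - 70) / 3.6 = 174 * 259 / 3.6 = 12520

12520 kW


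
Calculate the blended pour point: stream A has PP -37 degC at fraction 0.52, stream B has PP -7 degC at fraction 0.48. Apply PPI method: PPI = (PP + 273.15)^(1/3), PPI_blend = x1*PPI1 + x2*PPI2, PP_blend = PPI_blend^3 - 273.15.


PPI_1 = (-37 + 273.15)^(1/3) = 6.181056
PPI_2 = (-7 + 273.15)^(1/3) = 6.432436
PPI_blend = 0.52 * 6.181056 + 0.48 * 6.432436 = 6.301718
PP_blend = 6.301718^3 - 273.15 = 250.2516 - 273.15 = -22.9

-22.9 degC


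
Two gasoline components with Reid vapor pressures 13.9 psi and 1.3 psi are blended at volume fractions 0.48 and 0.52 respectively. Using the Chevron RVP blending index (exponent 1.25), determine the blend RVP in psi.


Chevron index: RVP_blend = (sum xi*RVPi^1.25)^(1/1.25)
RVP^1.25 terms: 0.48 * 13.9^1.25 + 0.52 * 1.3^1.25 = 13.6046
RVP_blend = 13.6046^(1/1.25) = 8.071

8.071 psi


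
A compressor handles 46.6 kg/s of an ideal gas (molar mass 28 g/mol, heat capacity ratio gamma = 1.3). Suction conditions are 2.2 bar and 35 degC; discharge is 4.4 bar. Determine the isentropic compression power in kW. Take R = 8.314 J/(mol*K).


Isentropic work: W = m*(gamma/(gamma-1))*(R*T1/MW)*((P2/P1)^((gamma-1)/gamma) - 1)
T1 = 35 + 273.15 = 308.15 K
Pressure ratio = 4.4 / 2.2 = 2
Exponent = (1.3 - 1)/1.3 = 0.230769
(P2/P1)^exp - 1 = 2^0.230769 - 1 = 0.17346
W = 46.6 * 1.3 / 0.3 * 8.314 * 308.15 / 28 * 0.17346 = 3205

3205 kW


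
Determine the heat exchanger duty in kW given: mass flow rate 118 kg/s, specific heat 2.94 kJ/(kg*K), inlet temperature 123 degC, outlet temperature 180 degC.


Q = m_dot * cp * delta_T
delta_T = 180 - 123 = 57 K
Q = 118 * 2.94 * 57
= 346.92 * 57
= 19774.44 kW

19774.44 kW


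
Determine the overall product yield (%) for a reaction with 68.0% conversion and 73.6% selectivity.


Overall yield = conversion (%) * selectivity (%) / 100
Conversion = 68.0%, Selectivity = 73.6%
Y = 68.0 * 73.6 / 100
= 50.048 %

50.048 %


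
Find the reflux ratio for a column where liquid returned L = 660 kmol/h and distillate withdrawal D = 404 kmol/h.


Reflux ratio definition: R = L / D (liquid returned / distillate withdrawn)
L = 660 kmol/h, D = 404 kmol/h
R = 660 / 404 = 1.634

1.634


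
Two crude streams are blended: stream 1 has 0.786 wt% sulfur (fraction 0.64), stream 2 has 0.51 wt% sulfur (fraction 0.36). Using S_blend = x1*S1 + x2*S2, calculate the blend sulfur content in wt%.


Linear sulfur blending: S_blend = x1*S1 + x2*S2
Contribution 1: 0.64 * 0.786 = 0.50304 wt%
Contribution 2: 0.36 * 0.51 = 0.1836 wt%
S_blend = 0.50304 + 0.1836 = 0.68664

0.68664 wt%


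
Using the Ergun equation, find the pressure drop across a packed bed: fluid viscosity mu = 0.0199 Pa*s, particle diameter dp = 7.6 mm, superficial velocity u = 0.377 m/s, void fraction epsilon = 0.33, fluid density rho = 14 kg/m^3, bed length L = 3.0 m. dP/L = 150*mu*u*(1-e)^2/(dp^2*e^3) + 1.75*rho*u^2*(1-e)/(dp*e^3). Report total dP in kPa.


dp = 7.6 mm = 0.0076 m
Viscous term = 150*0.0199*0.377*(1-0.33)^2 / (0.0076^2*0.33^3) = 243370
Inertial term = 1.75*14*0.377^2*(1-0.33) / (0.0076*0.33^3) = 8542.17
dP/L = 243370 + 8542.17 = 251912 Pa/m
dP = 251912 * 3.0 / 1000 = 755.7 kPa

755.7 kPa


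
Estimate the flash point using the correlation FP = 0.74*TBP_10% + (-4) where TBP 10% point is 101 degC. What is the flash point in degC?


FP = 0.74 * 101 + (-4) = 70.74

70.74 degC


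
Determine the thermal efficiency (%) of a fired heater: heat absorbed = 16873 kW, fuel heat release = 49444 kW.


Furnace efficiency = Q_absorbed / Q_fuel * 100
= 16873 / 49444 * 100 = 34.13

34.13 %


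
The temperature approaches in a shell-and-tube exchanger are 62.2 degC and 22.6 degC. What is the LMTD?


LMTD = (dT1 - dT2) / ln(dT1/dT2)
= (62.2 - 22.6) / ln(62.2 / 22.6) = 39.6 / 1.01241 = 39.11

39.11 degC


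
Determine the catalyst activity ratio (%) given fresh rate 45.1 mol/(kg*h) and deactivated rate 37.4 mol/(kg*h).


Activity (%) = (rate_used / rate_fresh) * 100
rate_used = 37.4, rate_fresh = 45.1
= (37.4 / 45.1) * 100
= 0.8293 * 100 = 82.93

82.93 %


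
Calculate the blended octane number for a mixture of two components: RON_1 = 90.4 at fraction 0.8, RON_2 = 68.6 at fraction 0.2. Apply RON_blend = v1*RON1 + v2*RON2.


Linear blending: RON_blend = sum(vi * RONi)
Contribution 1: 0.8 * 90.4 = 72.32
Contribution 2: 0.2 * 68.6 = 13.72
RON_blend = 72.32 + 13.72 = 86.04

86.04


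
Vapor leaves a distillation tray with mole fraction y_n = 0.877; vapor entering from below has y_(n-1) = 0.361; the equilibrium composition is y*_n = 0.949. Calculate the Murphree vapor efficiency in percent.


Murphree vapor efficiency: EMV = (y_n - y_(n-1)) / (y*_n - y_(n-1)) * 100
EMV = (0.877 - 0.361) / (0.949 - 0.361) * 100 = 0.516 / 0.588 * 100 = 87.76

87.76 %


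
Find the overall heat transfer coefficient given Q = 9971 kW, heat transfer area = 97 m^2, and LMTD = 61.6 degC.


From Q = U*A*LMTD, U = Q / (A * LMTD)
U = 9971 / (97 * 61.6) = 9971 / 5975.2 = 1.669

1.669 kW/(m^2*K)


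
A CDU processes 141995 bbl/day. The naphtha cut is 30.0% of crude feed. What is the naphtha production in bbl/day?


Crude throughput = 141995 bbl/day
Fraction yield = 30.0%
yield = throughput * fraction / 100
yield = 141995 * 30.0 / 100 = 42598.5

42598.5 bbl/day


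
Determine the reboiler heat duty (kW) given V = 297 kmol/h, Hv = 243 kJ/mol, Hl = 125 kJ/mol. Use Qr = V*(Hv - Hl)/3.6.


Qr = 297 * (243 - 125) / 3.6 = 297 * 118 / 3.6 = 9735

9735 kW


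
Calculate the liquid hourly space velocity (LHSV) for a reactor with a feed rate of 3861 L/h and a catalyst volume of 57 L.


LHSV = volumetric feed rate / catalyst volume
= 3861 L/h / 57 L
= 67.74 h^-1

67.74 h^-1


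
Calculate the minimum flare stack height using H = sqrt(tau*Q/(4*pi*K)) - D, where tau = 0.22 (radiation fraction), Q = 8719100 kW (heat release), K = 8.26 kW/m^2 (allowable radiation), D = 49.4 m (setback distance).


tau*Q/(4*pi*K) = 0.22 * 8719100 / (4 * pi * 8.26) = 18480.1
sqrt(18480.1) = 135.942
H = 135.942 - 49.4 = 86.54

86.54 m


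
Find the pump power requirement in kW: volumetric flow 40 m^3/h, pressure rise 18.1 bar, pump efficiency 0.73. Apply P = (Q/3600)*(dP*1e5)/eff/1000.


Q = 40 / 3600 = 0.0111111 m^3/s
P = 0.0111111 * (18.1 * 1e5) / 0.73 / 1000 = 27.55

27.55 kW


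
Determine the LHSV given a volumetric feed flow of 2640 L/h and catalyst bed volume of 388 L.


LHSV = volumetric feed rate / catalyst volume
= 2640 L/h / 388 L
= 6.804 h^-1

6.804 h^-1


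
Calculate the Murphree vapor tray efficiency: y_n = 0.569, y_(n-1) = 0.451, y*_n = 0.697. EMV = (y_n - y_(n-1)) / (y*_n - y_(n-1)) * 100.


Murphree vapor efficiency: EMV = (y_n - y_(n-1)) / (y*_n - y_(n-1)) * 100
EMV = (0.569 - 0.451) / (0.697 - 0.451) * 100 = 0.118 / 0.246 * 100 = 47.97

47.97 %


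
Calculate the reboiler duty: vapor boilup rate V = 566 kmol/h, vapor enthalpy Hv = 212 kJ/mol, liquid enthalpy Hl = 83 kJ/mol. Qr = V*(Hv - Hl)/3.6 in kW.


Qr = 566 * (212 - 83) / 3.6 = 566 * 129 / 3.6 = 20280

20280 kW


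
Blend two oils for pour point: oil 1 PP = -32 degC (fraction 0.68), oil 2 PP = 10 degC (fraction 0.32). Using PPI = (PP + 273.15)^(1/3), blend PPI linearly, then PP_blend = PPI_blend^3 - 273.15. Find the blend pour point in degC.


PPI_1 = (-32 + 273.15)^(1/3) = 6.224375
PPI_2 = (10 + 273.15)^(1/3) = 6.566574
PPI_blend = 0.68 * 6.224375 + 0.32 * 6.566574 = 6.333879
PP_blend = 6.333879^3 - 273.15 = 254.1027 - 273.15 = -19.05

-19.05 degC
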